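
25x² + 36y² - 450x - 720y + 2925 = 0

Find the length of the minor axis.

Group: 25(x² - 18x) + 36(y² - 20y) = -2925
Complete the square: 25(x - 9)² + 36(y - 10)² = -2925 + 2025 + 3600 = 2700
Dividing both sides by 2700: (x - 9)²/108 + (y - 10)²/75 = 1
Ellipse, center (9, 10), major axis horizontal; a² = 108, b² = 75.
b² = 75 so b = 5√3; the minor axis has length 2b = 10√3.

10√3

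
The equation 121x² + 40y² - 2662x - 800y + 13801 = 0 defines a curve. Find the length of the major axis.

Group the x- and y-terms: 121(x² - 22x) + 40(y² - 20y) = -13801
Complete the square: 121(x - 11)² + 40(y - 10)² = -13801 + 14641 + 4000 = 4840
Dividing both sides by 4840: (x - 11)²/40 + (y - 10)²/121 = 1
Ellipse, center (11, 10), major axis vertical; a² = 121, b² = 40.
a² = 121 so a = 11; the major axis has length 2a = 22.

22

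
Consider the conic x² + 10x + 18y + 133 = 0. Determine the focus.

(-5, -21/2)

Only x is squared. Complete the square in x: (x + 5)² = -18(y + 6).
Vertex (-5, -6); 4p = -18 so p = -9/2. Opens down.
Focus is p units from the vertex along the axis: (h, k + p).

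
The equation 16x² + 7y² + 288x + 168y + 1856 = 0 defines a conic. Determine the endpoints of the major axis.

Group: 16(x² + 18x) + 7(y² + 24y) = -1856
Complete the square in x and y: 16(x + 9)² + 7(y + 12)² = -1856 + 1296 + 1008 = 448
Divide by 448: (x + 9)²/28 + (y + 12)²/64 = 1
Ellipse, center (-9, -12), major axis vertical; a² = 64, b² = 28.
a = 8. Vertices at (h, k ± a).

(-9, -20) and (-9, -4)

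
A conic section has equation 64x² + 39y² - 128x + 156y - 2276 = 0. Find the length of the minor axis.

2√39

Group: 64(x² - 2x) + 39(y² + 4y) = 2276
Complete the square: 64(x - 1)² + 39(y + 2)² = 2276 + 64 + 156 = 2496
Divide through by 2496 to get (x - 1)²/39 + (y + 2)²/64 = 1.
Ellipse, center (1, -2), major axis vertical; a² = 64, b² = 39.
b² = 39 so b = √39; the minor axis has length 2b = 2√39.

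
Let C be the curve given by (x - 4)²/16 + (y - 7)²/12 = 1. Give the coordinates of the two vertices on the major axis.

(0, 7) and (8, 7)

Center (4, 7). The larger denominator 16 sits under the x-term, so the major axis is horizontal; a² = 16, b² = 12.
a = 4. Vertices at (h ± a, k).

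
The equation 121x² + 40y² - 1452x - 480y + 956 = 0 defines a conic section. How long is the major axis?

22

Group the x- and y-terms: 121(x² - 12x) + 40(y² - 12y) = -956
Completing the square gives 121(x - 6)² + 40(y - 6)² = -956 + 4356 + 1440 = 4840.
Dividing both sides by 4840: (x - 6)²/40 + (y - 6)²/121 = 1
Ellipse, center (6, 6), major axis vertical; a² = 121, b² = 40.
a² = 121 so a = 11; the major axis has length 2a = 22.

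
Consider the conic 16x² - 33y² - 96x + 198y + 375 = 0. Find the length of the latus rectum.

33/2

Group the x- and y-terms: 16(x² - 6x) -33(y² - 6y) = -375
Complete the square: 16(x - 3)² -33(y - 3)² = -375 + 144 - 297 = -528
Divide by -528: (y - 3)²/16 - (x - 3)²/33 = 1
Hyperbola, center (3, 3), transverse axis vertical; a² = 16, b² = 33.
Latus rectum length = 2b²/a = 2·33/4 = 33/2.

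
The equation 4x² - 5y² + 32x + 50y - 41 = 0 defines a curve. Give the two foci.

Collect terms: 4(x² + 8x) -5(y² - 10y) = 41
Completing the square gives 4(x + 4)² -5(y - 5)² = 41 + 64 - 125 = -20.
Divide by -20: (y - 5)²/4 - (x + 4)²/5 = 1
Hyperbola, center (-4, 5), transverse axis vertical; a² = 4, b² = 5.
c² = a² + b² = 4 + 5 = 9, so c = 3.
Foci lie on the vertical axis through the center: (h, k ± c).

(-4, 2) and (-4, 8)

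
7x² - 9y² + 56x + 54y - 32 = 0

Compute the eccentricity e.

e = 4/3

Group: 7(x² + 8x) -9(y² - 6y) = 32
Complete the square: 7(x + 4)² -9(y - 3)² = 32 + 112 - 81 = 63
Divide through by 63 to get (x + 4)²/9 - (y - 3)²/7 = 1.
Hyperbola, center (-4, 3), transverse axis horizontal; a² = 9, b² = 7.
c² = a² + b² = 16, so c = 4.
e = c/a = 4/3.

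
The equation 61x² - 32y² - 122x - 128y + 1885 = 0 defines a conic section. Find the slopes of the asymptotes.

√122/8 and -√122/8

Collect terms: 61(x² - 2x) -32(y² + 4y) = -1885
61(x - 1)² -32(y + 2)² = -1885 + 61 - 128 = -1952
Dividing both sides by -1952: (y + 2)²/61 - (x - 1)²/32 = 1
Hyperbola, center (1, -2), transverse axis vertical; a² = 61, b² = 32.
For a vertical hyperbola the asymptotes have slope ±a/b.
Here that is ±√61/4√2 = ±√122/8.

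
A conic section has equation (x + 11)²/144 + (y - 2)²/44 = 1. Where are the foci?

(-21, 2) and (-1, 2)

Center (-11, 2). The larger denominator 144 sits under the x-term, so the major axis is horizontal; a² = 144, b² = 44.
c² = a² - b² = 144 - 44 = 100, so c = 10.
Foci lie on the horizontal axis through the center: (h ± c, k).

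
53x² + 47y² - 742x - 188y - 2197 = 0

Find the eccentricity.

53(x² - 14x) + 47(y² - 4y) = 2197
Completing the square gives 53(x - 7)² + 47(y - 2)² = 2197 + 2597 + 188 = 4982.
Divide by 4982: (x - 7)²/94 + (y - 2)²/106 = 1
Ellipse, center (7, 2), major axis vertical; a² = 106, b² = 94.
c² = a² - b² = 12, so c = 2√3.
e = c/a = 2√3/√106 = √318/53.

e = √318/53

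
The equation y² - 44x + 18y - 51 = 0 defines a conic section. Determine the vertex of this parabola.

Only y is squared. Complete the square in y: (y + 9)² = 44(x + 3).
Vertex (-3, -9); 4p = 44 so p = 11. Opens right.

(-3, -9)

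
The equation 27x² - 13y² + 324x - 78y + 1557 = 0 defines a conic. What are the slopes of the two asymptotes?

Collect terms: 27(x² + 12x) -13(y² + 6y) = -1557
Completing the square gives 27(x + 6)² -13(y + 3)² = -1557 + 972 - 117 = -702.
Dividing both sides by -702: (y + 3)²/54 - (x + 6)²/26 = 1
Hyperbola, center (-6, -3), transverse axis vertical; a² = 54, b² = 26.
For a vertical hyperbola the asymptotes have slope ±a/b.
Here that is ±3√6/√26 = ±3√39/13.

3√39/13 and -3√39/13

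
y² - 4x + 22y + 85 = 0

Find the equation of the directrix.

Only y is squared. Complete the square in y: (y + 11)² = 4(x + 9).
Vertex (-9, -11); 4p = 4 so p = 1. Opens right.
Directrix is the vertical line x = h − p = -9 − (1) = -10.

x = -10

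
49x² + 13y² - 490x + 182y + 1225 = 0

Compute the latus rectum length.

26/7

49(x² - 10x) + 13(y² + 14y) = -1225
Completing the square gives 49(x - 5)² + 13(y + 7)² = -1225 + 1225 + 637 = 637.
Dividing both sides by 637: (x - 5)²/13 + (y + 7)²/49 = 1
Ellipse, center (5, -7), major axis vertical; a² = 49, b² = 13.
Latus rectum length = 2b²/a = 2·13/7 = 26/7.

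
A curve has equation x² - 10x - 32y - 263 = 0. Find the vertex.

(5, -9)

Only x is squared. Complete the square in x: (x - 5)² = 32(y + 9).
Vertex (5, -9); 4p = 32 so p = 8. Opens up.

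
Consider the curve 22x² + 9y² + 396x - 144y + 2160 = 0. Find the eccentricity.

Group the x- and y-terms: 22(x² + 18x) + 9(y² - 16y) = -2160
Completing the square gives 22(x + 9)² + 9(y - 8)² = -2160 + 1782 + 576 = 198.
Dividing both sides by 198: (x + 9)²/9 + (y - 8)²/22 = 1
Ellipse, center (-9, 8), major axis vertical; a² = 22, b² = 9.
c² = a² - b² = 13, so c = √13.
e = c/a = √13/√22 = √286/22.

e = √286/22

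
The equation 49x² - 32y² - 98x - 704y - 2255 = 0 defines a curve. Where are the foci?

Collect terms: 49(x² - 2x) -32(y² + 22y) = 2255
Completing the square gives 49(x - 1)² -32(y + 11)² = 2255 + 49 - 3872 = -1568.
Dividing both sides by -1568: (y + 11)²/49 - (x - 1)²/32 = 1
Hyperbola, center (1, -11), transverse axis vertical; a² = 49, b² = 32.
c² = a² + b² = 49 + 32 = 81, so c = 9.
Foci lie on the vertical axis through the center: (h, k ± c).

(1, -20) and (1, -2)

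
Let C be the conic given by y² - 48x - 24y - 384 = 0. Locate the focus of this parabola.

Only y is squared. Complete the square in y: (y - 12)² = 48(x + 11).
Vertex (-11, 12); 4p = 48 so p = 12. Opens right.
Focus is p units from the vertex along the axis: (h + p, k).

(1, 12)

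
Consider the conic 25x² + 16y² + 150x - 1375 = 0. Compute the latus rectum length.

64/5

Rearranging, 25(x² + 6x) + 16y² = 1375.
Complete the square in x and y: 25(x + 3)² + 16y² = 1375 + 225 + 0 = 1600
Divide by 1600: (x + 3)²/64 + y²/100 = 1
Ellipse, center (-3, 0), major axis vertical; a² = 100, b² = 64.
Latus rectum length = 2b²/a = 2·64/10 = 64/5.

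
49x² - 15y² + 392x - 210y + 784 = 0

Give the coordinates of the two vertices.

Group: 49(x² + 8x) -15(y² + 14y) = -784
49(x + 4)² -15(y + 7)² = -784 + 784 - 735 = -735
Divide by -735: (y + 7)²/49 - (x + 4)²/15 = 1
Hyperbola, center (-4, -7), transverse axis vertical; a² = 49, b² = 15.
a = 7. Vertices at (h, k ± a).

(-4, -14) and (-4, 0)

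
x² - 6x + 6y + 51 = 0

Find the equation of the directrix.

y = -11/2

Only x is squared. Complete the square in x: (x - 3)² = -6(y + 7).
Vertex (3, -7); 4p = -6 so p = -3/2. Opens down.
Directrix is the horizontal line y = k − p = -7 − (-3/2) = -11/2.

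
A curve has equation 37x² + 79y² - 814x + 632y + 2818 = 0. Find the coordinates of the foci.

Rearranging, 37(x² - 22x) + 79(y² + 8y) = -2818.
37(x - 11)² + 79(y + 4)² = -2818 + 4477 + 1264 = 2923
Dividing both sides by 2923: (x - 11)²/79 + (y + 4)²/37 = 1
Ellipse, center (11, -4), major axis horizontal; a² = 79, b² = 37.
c² = a² - b² = 79 - 37 = 42, so c = √42.
Foci lie on the horizontal axis through the center: (h ± c, k).

(11 - √42, -4) and (11 + √42, -4)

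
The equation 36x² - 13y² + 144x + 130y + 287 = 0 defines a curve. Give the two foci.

Group the x- and y-terms: 36(x² + 4x) -13(y² - 10y) = -287
Completing the square gives 36(x + 2)² -13(y - 5)² = -287 + 144 - 325 = -468.
Divide through by -468 to get (y - 5)²/36 - (x + 2)²/13 = 1.
Hyperbola, center (-2, 5), transverse axis vertical; a² = 36, b² = 13.
c² = a² + b² = 36 + 13 = 49, so c = 7.
Foci lie on the vertical axis through the center: (h, k ± c).

(-2, -2) and (-2, 12)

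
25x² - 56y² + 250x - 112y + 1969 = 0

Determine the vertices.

25(x² + 10x) -56(y² + 2y) = -1969
Complete the square in x and y: 25(x + 5)² -56(y + 1)² = -1969 + 625 - 56 = -1400
Divide through by -1400 to get (y + 1)²/25 - (x + 5)²/56 = 1.
Hyperbola, center (-5, -1), transverse axis vertical; a² = 25, b² = 56.
a = 5. Vertices at (h, k ± a).

(-5, -6) and (-5, 4)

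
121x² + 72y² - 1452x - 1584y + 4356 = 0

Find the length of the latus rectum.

Group the x- and y-terms: 121(x² - 12x) + 72(y² - 22y) = -4356
121(x - 6)² + 72(y - 11)² = -4356 + 4356 + 8712 = 8712
Divide by 8712: (x - 6)²/72 + (y - 11)²/121 = 1
Ellipse, center (6, 11), major axis vertical; a² = 121, b² = 72.
Latus rectum length = 2b²/a = 2·72/11 = 144/11.

144/11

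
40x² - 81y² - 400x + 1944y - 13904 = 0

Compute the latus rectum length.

80/9

40(x² - 10x) -81(y² - 24y) = 13904
Completing the square gives 40(x - 5)² -81(y - 12)² = 13904 + 1000 - 11664 = 3240.
Divide through by 3240 to get (x - 5)²/81 - (y - 12)²/40 = 1.
Hyperbola, center (5, 12), transverse axis horizontal; a² = 81, b² = 40.
Latus rectum length = 2b²/a = 2·40/9 = 80/9.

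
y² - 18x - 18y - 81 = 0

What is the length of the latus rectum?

Only y is squared. Complete the square in y: (y - 9)² = 18(x + 9).
Vertex (-9, 9); 4p = 18 so p = 9/2. Opens right.
Latus rectum length = |4p| = 18.

18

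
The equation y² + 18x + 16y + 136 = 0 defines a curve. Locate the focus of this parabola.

Only y is squared. Complete the square in y: (y + 8)² = -18(x + 4).
Vertex (-4, -8); 4p = -18 so p = -9/2. Opens left.
Focus is p units from the vertex along the axis: (h + p, k).

(-17/2, -8)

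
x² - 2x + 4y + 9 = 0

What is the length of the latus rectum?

Only x is squared. Complete the square in x: (x - 1)² = -4(y + 2).
Vertex (1, -2); 4p = -4 so p = -1. Opens down.
Latus rectum length = |4p| = 4.

4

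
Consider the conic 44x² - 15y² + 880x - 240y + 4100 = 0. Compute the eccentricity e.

Rearranging, 44(x² + 20x) -15(y² + 16y) = -4100.
Complete the square: 44(x + 10)² -15(y + 8)² = -4100 + 4400 - 960 = -660
Dividing both sides by -660: (y + 8)²/44 - (x + 10)²/15 = 1
Hyperbola, center (-10, -8), transverse axis vertical; a² = 44, b² = 15.
c² = a² + b² = 59, so c = √59.
e = c/a = √59/2√11 = √649/22.

e = √649/22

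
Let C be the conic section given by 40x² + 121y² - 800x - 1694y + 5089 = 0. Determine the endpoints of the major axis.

Group: 40(x² - 20x) + 121(y² - 14y) = -5089
40(x - 10)² + 121(y - 7)² = -5089 + 4000 + 5929 = 4840
Dividing both sides by 4840: (x - 10)²/121 + (y - 7)²/40 = 1
Ellipse, center (10, 7), major axis horizontal; a² = 121, b² = 40.
a = 11. Vertices at (h ± a, k).

(-1, 7) and (21, 7)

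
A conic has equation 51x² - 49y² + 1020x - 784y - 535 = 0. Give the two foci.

(-20, -8) and (0, -8)

51(x² + 20x) -49(y² + 16y) = 535
Complete the square: 51(x + 10)² -49(y + 8)² = 535 + 5100 - 3136 = 2499
Divide through by 2499 to get (x + 10)²/49 - (y + 8)²/51 = 1.
Hyperbola, center (-10, -8), transverse axis horizontal; a² = 49, b² = 51.
c² = a² + b² = 49 + 51 = 100, so c = 10.
Foci lie on the horizontal axis through the center: (h ± c, k).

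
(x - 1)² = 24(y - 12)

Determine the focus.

Vertex (1, 12); 4p = 24 so p = 6. Opens up.
Focus is p units from the vertex along the axis: (h, k + p).

(1, 18)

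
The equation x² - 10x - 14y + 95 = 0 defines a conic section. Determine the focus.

Only x is squared. Complete the square in x: (x - 5)² = 14(y - 5).
Vertex (5, 5); 4p = 14 so p = 7/2. Opens up.
Focus is p units from the vertex along the axis: (h, k + p).

(5, 17/2)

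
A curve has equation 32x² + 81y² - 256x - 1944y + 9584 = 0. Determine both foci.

Group: 32(x² - 8x) + 81(y² - 24y) = -9584
Complete the square in x and y: 32(x - 4)² + 81(y - 12)² = -9584 + 512 + 11664 = 2592
Divide by 2592: (x - 4)²/81 + (y - 12)²/32 = 1
Ellipse, center (4, 12), major axis horizontal; a² = 81, b² = 32.
c² = a² - b² = 81 - 32 = 49, so c = 7.
Foci lie on the horizontal axis through the center: (h ± c, k).

(-3, 12) and (11, 12)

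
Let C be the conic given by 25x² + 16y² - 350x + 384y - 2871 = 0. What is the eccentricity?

e = 3/5

Group: 25(x² - 14x) + 16(y² + 24y) = 2871
Completing the square gives 25(x - 7)² + 16(y + 12)² = 2871 + 1225 + 2304 = 6400.
Dividing both sides by 6400: (x - 7)²/256 + (y + 12)²/400 = 1
Ellipse, center (7, -12), major axis vertical; a² = 400, b² = 256.
c² = a² - b² = 144, so c = 12.
e = c/a = 12/20 = 3/5.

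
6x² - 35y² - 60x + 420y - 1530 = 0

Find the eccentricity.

Collect terms: 6(x² - 10x) -35(y² - 12y) = 1530
Completing the square gives 6(x - 5)² -35(y - 6)² = 1530 + 150 - 1260 = 420.
Divide through by 420 to get (x - 5)²/70 - (y - 6)²/12 = 1.
Hyperbola, center (5, 6), transverse axis horizontal; a² = 70, b² = 12.
c² = a² + b² = 82, so c = √82.
e = c/a = √82/√70 = √1435/35.

e = √1435/35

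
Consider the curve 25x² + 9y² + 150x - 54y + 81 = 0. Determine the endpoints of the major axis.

(-3, -2) and (-3, 8)

Collect terms: 25(x² + 6x) + 9(y² - 6y) = -81
Completing the square gives 25(x + 3)² + 9(y - 3)² = -81 + 225 + 81 = 225.
Dividing both sides by 225: (x + 3)²/9 + (y - 3)²/25 = 1
Ellipse, center (-3, 3), major axis vertical; a² = 25, b² = 9.
a = 5. Vertices at (h, k ± a).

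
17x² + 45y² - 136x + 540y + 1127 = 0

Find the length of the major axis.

17(x² - 8x) + 45(y² + 12y) = -1127
Complete the square in x and y: 17(x - 4)² + 45(y + 6)² = -1127 + 272 + 1620 = 765
Divide through by 765 to get (x - 4)²/45 + (y + 6)²/17 = 1.
Ellipse, center (4, -6), major axis horizontal; a² = 45, b² = 17.
a² = 45 so a = 3√5; the major axis has length 2a = 6√5.

6√5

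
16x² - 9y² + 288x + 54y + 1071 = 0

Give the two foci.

(-14, 3) and (-4, 3)

Rearranging, 16(x² + 18x) -9(y² - 6y) = -1071.
Complete the square in x and y: 16(x + 9)² -9(y - 3)² = -1071 + 1296 - 81 = 144
Dividing both sides by 144: (x + 9)²/9 - (y - 3)²/16 = 1
Hyperbola, center (-9, 3), transverse axis horizontal; a² = 9, b² = 16.
c² = a² + b² = 9 + 16 = 25, so c = 5.
Foci lie on the horizontal axis through the center: (h ± c, k).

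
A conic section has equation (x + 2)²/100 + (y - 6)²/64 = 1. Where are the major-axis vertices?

Center (-2, 6). The larger denominator 100 sits under the x-term, so the major axis is horizontal; a² = 100, b² = 64.
a = 10. Vertices at (h ± a, k).

(-12, 6) and (8, 6)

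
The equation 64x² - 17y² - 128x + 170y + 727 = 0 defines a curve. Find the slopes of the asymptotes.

8√17/17 and -8√17/17

Group the x- and y-terms: 64(x² - 2x) -17(y² - 10y) = -727
Complete the square: 64(x - 1)² -17(y - 5)² = -727 + 64 - 425 = -1088
Divide by -1088: (y - 5)²/64 - (x - 1)²/17 = 1
Hyperbola, center (1, 5), transverse axis vertical; a² = 64, b² = 17.
For a vertical hyperbola the asymptotes have slope ±a/b.
Here that is ±8/√17 = ±8√17/17.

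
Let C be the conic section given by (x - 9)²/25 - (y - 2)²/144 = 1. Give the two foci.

(-4, 2) and (22, 2)

Center (9, 2). The positive term is the x-term, so the transverse axis is horizontal; a² = 25, b² = 144.
c² = a² + b² = 25 + 144 = 169, so c = 13.
Foci lie on the horizontal axis through the center: (h ± c, k).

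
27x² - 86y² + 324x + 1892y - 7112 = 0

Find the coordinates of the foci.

(-6, 11 - √113) and (-6, 11 + √113)

Group: 27(x² + 12x) -86(y² - 22y) = 7112
Complete the square: 27(x + 6)² -86(y - 11)² = 7112 + 972 - 10406 = -2322
Divide through by -2322 to get (y - 11)²/27 - (x + 6)²/86 = 1.
Hyperbola, center (-6, 11), transverse axis vertical; a² = 27, b² = 86.
c² = a² + b² = 27 + 86 = 113, so c = √113.
Foci lie on the vertical axis through the center: (h, k ± c).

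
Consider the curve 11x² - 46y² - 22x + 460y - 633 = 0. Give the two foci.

(1, 5 - √57) and (1, 5 + √57)

Group: 11(x² - 2x) -46(y² - 10y) = 633
Completing the square gives 11(x - 1)² -46(y - 5)² = 633 + 11 - 1150 = -506.
Divide by -506: (y - 5)²/11 - (x - 1)²/46 = 1
Hyperbola, center (1, 5), transverse axis vertical; a² = 11, b² = 46.
c² = a² + b² = 11 + 46 = 57, so c = √57.
Foci lie on the vertical axis through the center: (h, k ± c).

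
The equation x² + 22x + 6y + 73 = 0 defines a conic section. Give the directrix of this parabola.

Only x is squared. Complete the square in x: (x + 11)² = -6(y - 8).
Vertex (-11, 8); 4p = -6 so p = -3/2. Opens down.
Directrix is the horizontal line y = k − p = 8 − (-3/2) = 19/2.

y = 19/2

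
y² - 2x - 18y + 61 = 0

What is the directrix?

Only y is squared. Complete the square in y: (y - 9)² = 2(x + 10).
Vertex (-10, 9); 4p = 2 so p = 1/2. Opens right.
Directrix is the vertical line x = h − p = -10 − (1/2) = -21/2.

x = -21/2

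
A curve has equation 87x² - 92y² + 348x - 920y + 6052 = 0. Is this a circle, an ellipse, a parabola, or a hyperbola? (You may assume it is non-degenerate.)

hyperbola

No xy term. Coefficients of x² and y² are A = 87, C = -92.
A and C have opposite signs ⇒ hyperbola.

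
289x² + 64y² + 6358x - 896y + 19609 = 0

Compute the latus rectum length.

128/17

Group the x- and y-terms: 289(x² + 22x) + 64(y² - 14y) = -19609
Complete the square in x and y: 289(x + 11)² + 64(y - 7)² = -19609 + 34969 + 3136 = 18496
Divide by 18496: (x + 11)²/64 + (y - 7)²/289 = 1
Ellipse, center (-11, 7), major axis vertical; a² = 289, b² = 64.
Latus rectum length = 2b²/a = 2·64/17 = 128/17.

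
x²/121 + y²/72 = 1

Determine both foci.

(-7, 0) and (7, 0)

Center (0, 0). The larger denominator 121 sits under the x-term, so the major axis is horizontal; a² = 121, b² = 72.
c² = a² - b² = 121 - 72 = 49, so c = 7.
Foci lie on the horizontal axis through the center: (h ± c, k).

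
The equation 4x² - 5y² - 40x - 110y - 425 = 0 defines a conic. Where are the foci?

Group: 4(x² - 10x) -5(y² + 22y) = 425
Complete the square: 4(x - 5)² -5(y + 11)² = 425 + 100 - 605 = -80
Divide by -80: (y + 11)²/16 - (x - 5)²/20 = 1
Hyperbola, center (5, -11), transverse axis vertical; a² = 16, b² = 20.
c² = a² + b² = 16 + 20 = 36, so c = 6.
Foci lie on the vertical axis through the center: (h, k ± c).

(5, -17) and (5, -5)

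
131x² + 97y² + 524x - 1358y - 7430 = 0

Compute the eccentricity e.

e = √4454/131

Group the x- and y-terms: 131(x² + 4x) + 97(y² - 14y) = 7430
Complete the square in x and y: 131(x + 2)² + 97(y - 7)² = 7430 + 524 + 4753 = 12707
Divide by 12707: (x + 2)²/97 + (y - 7)²/131 = 1
Ellipse, center (-2, 7), major axis vertical; a² = 131, b² = 97.
c² = a² - b² = 34, so c = √34.
e = c/a = √34/√131 = √4454/131.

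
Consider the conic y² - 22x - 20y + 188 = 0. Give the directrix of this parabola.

x = -3/2

Only y is squared. Complete the square in y: (y - 10)² = 22(x - 4).
Vertex (4, 10); 4p = 22 so p = 11/2. Opens right.
Directrix is the vertical line x = h − p = 4 − (11/2) = -3/2.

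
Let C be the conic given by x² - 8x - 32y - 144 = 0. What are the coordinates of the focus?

(4, 3)

Only x is squared. Complete the square in x: (x - 4)² = 32(y + 5).
Vertex (4, -5); 4p = 32 so p = 8. Opens up.
Focus is p units from the vertex along the axis: (h, k + p).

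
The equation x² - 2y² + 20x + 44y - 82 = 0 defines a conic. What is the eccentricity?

Group the x- and y-terms: (x² + 20x) -2(y² - 22y) = 82
(x + 10)² -2(y - 11)² = 82 + 100 - 242 = -60
Divide by -60: (y - 11)²/30 - (x + 10)²/60 = 1
Hyperbola, center (-10, 11), transverse axis vertical; a² = 30, b² = 60.
c² = a² + b² = 90, so c = 3√10.
e = c/a = 3√10/√30 = √3.

e = √3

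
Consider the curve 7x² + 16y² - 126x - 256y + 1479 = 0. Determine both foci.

(6, 8) and (12, 8)

Rearranging, 7(x² - 18x) + 16(y² - 16y) = -1479.
Complete the square in x and y: 7(x - 9)² + 16(y - 8)² = -1479 + 567 + 1024 = 112
Divide by 112: (x - 9)²/16 + (y - 8)²/7 = 1
Ellipse, center (9, 8), major axis horizontal; a² = 16, b² = 7.
c² = a² - b² = 16 - 7 = 9, so c = 3.
Foci lie on the horizontal axis through the center: (h ± c, k).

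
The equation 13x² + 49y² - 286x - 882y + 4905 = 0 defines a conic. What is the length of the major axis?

13(x² - 22x) + 49(y² - 18y) = -4905
Completing the square gives 13(x - 11)² + 49(y - 9)² = -4905 + 1573 + 3969 = 637.
Divide through by 637 to get (x - 11)²/49 + (y - 9)²/13 = 1.
Ellipse, center (11, 9), major axis horizontal; a² = 49, b² = 13.
a² = 49 so a = 7; the major axis has length 2a = 14.

14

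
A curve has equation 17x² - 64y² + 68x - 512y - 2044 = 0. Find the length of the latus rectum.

17/4

Group: 17(x² + 4x) -64(y² + 8y) = 2044
Complete the square in x and y: 17(x + 2)² -64(y + 4)² = 2044 + 68 - 1024 = 1088
Divide by 1088: (x + 2)²/64 - (y + 4)²/17 = 1
Hyperbola, center (-2, -4), transverse axis horizontal; a² = 64, b² = 17.
Latus rectum length = 2b²/a = 2·17/8 = 17/4.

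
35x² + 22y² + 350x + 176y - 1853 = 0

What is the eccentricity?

e = √455/35

Rearranging, 35(x² + 10x) + 22(y² + 8y) = 1853.
Complete the square in x and y: 35(x + 5)² + 22(y + 4)² = 1853 + 875 + 352 = 3080
Dividing both sides by 3080: (x + 5)²/88 + (y + 4)²/140 = 1
Ellipse, center (-5, -4), major axis vertical; a² = 140, b² = 88.
c² = a² - b² = 52, so c = 2√13.
e = c/a = 2√13/2√35 = √455/35.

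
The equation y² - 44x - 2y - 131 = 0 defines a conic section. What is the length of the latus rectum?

44

Only y is squared. Complete the square in y: (y - 1)² = 44(x + 3).
Vertex (-3, 1); 4p = 44 so p = 11. Opens right.
Latus rectum length = |4p| = 44.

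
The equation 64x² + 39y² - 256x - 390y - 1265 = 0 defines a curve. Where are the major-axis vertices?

Rearranging, 64(x² - 4x) + 39(y² - 10y) = 1265.
64(x - 2)² + 39(y - 5)² = 1265 + 256 + 975 = 2496
Divide by 2496: (x - 2)²/39 + (y - 5)²/64 = 1
Ellipse, center (2, 5), major axis vertical; a² = 64, b² = 39.
a = 8. Vertices at (h, k ± a).

(2, -3) and (2, 13)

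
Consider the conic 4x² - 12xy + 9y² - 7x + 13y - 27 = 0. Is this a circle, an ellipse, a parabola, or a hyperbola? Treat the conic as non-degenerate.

parabola

A = 4, B = -12, C = 9.
Discriminant B² − 4AC = (-12)² − 4·4·9 = 0.
B² − 4AC = 0 ⇒ parabola.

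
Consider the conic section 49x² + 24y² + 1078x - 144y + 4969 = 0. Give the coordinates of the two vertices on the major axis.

Collect terms: 49(x² + 22x) + 24(y² - 6y) = -4969
Complete the square: 49(x + 11)² + 24(y - 3)² = -4969 + 5929 + 216 = 1176
Divide through by 1176 to get (x + 11)²/24 + (y - 3)²/49 = 1.
Ellipse, center (-11, 3), major axis vertical; a² = 49, b² = 24.
a = 7. Vertices at (h, k ± a).

(-11, -4) and (-11, 10)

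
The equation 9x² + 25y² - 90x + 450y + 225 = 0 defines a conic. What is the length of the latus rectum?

54/5

Rearranging, 9(x² - 10x) + 25(y² + 18y) = -225.
9(x - 5)² + 25(y + 9)² = -225 + 225 + 2025 = 2025
Divide by 2025: (x - 5)²/225 + (y + 9)²/81 = 1
Ellipse, center (5, -9), major axis horizontal; a² = 225, b² = 81.
Latus rectum length = 2b²/a = 2·81/15 = 54/5.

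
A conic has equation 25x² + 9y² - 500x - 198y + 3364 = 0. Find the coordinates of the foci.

Collect terms: 25(x² - 20x) + 9(y² - 22y) = -3364
25(x - 10)² + 9(y - 11)² = -3364 + 2500 + 1089 = 225
Divide through by 225 to get (x - 10)²/9 + (y - 11)²/25 = 1.
Ellipse, center (10, 11), major axis vertical; a² = 25, b² = 9.
c² = a² - b² = 25 - 9 = 16, so c = 4.
Foci lie on the vertical axis through the center: (h, k ± c).

(10, 7) and (10, 15)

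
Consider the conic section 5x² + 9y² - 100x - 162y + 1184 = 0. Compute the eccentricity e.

Group the x- and y-terms: 5(x² - 20x) + 9(y² - 18y) = -1184
Complete the square: 5(x - 10)² + 9(y - 9)² = -1184 + 500 + 729 = 45
Dividing both sides by 45: (x - 10)²/9 + (y - 9)²/5 = 1
Ellipse, center (10, 9), major axis horizontal; a² = 9, b² = 5.
c² = a² - b² = 4, so c = 2.
e = c/a = 2/3.

e = 2/3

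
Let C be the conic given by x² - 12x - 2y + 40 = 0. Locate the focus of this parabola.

Only x is squared. Complete the square in x: (x - 6)² = 2(y - 2).
Vertex (6, 2); 4p = 2 so p = 1/2. Opens up.
Focus is p units from the vertex along the axis: (h, k + p).

(6, 5/2)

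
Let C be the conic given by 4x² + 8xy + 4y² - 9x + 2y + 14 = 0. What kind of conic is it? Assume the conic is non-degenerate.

parabola

A = 4, B = 8, C = 4.
Discriminant B² − 4AC = 8² − 4·4·4 = 0.
B² − 4AC = 0 ⇒ parabola.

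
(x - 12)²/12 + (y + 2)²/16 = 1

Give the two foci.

Center (12, -2). The larger denominator 16 sits under the y-term, so the major axis is vertical; a² = 16, b² = 12.
c² = a² - b² = 16 - 12 = 4, so c = 2.
Foci lie on the vertical axis through the center: (h, k ± c).

(12, -4) and (12, 0)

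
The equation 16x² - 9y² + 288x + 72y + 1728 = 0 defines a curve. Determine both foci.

(-9, -6) and (-9, 14)

16(x² + 18x) -9(y² - 8y) = -1728
16(x + 9)² -9(y - 4)² = -1728 + 1296 - 144 = -576
Divide by -576: (y - 4)²/64 - (x + 9)²/36 = 1
Hyperbola, center (-9, 4), transverse axis vertical; a² = 64, b² = 36.
c² = a² + b² = 64 + 36 = 100, so c = 10.
Foci lie on the vertical axis through the center: (h, k ± c).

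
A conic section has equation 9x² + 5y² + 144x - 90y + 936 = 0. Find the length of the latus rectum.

Group the x- and y-terms: 9(x² + 16x) + 5(y² - 18y) = -936
Complete the square in x and y: 9(x + 8)² + 5(y - 9)² = -936 + 576 + 405 = 45
Divide through by 45 to get (x + 8)²/5 + (y - 9)²/9 = 1.
Ellipse, center (-8, 9), major axis vertical; a² = 9, b² = 5.
Latus rectum length = 2b²/a = 2·5/3 = 10/3.

10/3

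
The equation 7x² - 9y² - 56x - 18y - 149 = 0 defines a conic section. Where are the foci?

Collect terms: 7(x² - 8x) -9(y² + 2y) = 149
Complete the square: 7(x - 4)² -9(y + 1)² = 149 + 112 - 9 = 252
Dividing both sides by 252: (x - 4)²/36 - (y + 1)²/28 = 1
Hyperbola, center (4, -1), transverse axis horizontal; a² = 36, b² = 28.
c² = a² + b² = 36 + 28 = 64, so c = 8.
Foci lie on the horizontal axis through the center: (h ± c, k).

(-4, -1) and (12, -1)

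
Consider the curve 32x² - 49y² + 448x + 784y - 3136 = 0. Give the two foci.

Collect terms: 32(x² + 14x) -49(y² - 16y) = 3136
Completing the square gives 32(x + 7)² -49(y - 8)² = 3136 + 1568 - 3136 = 1568.
Divide by 1568: (x + 7)²/49 - (y - 8)²/32 = 1
Hyperbola, center (-7, 8), transverse axis horizontal; a² = 49, b² = 32.
c² = a² + b² = 49 + 32 = 81, so c = 9.
Foci lie on the horizontal axis through the center: (h ± c, k).

(-16, 8) and (2, 8)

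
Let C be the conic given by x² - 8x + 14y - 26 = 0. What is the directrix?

y = 13/2

Only x is squared. Complete the square in x: (x - 4)² = -14(y - 3).
Vertex (4, 3); 4p = -14 so p = -7/2. Opens down.
Directrix is the horizontal line y = k − p = 3 − (-7/2) = 13/2.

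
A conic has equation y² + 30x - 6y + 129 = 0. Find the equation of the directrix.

x = 7/2

Only y is squared. Complete the square in y: (y - 3)² = -30(x + 4).
Vertex (-4, 3); 4p = -30 so p = -15/2. Opens left.
Directrix is the vertical line x = h − p = -4 − (-15/2) = 7/2.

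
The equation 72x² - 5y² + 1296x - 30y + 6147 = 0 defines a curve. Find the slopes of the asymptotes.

Collect terms: 72(x² + 18x) -5(y² + 6y) = -6147
72(x + 9)² -5(y + 3)² = -6147 + 5832 - 45 = -360
Divide by -360: (y + 3)²/72 - (x + 9)²/5 = 1
Hyperbola, center (-9, -3), transverse axis vertical; a² = 72, b² = 5.
For a vertical hyperbola the asymptotes have slope ±a/b.
Here that is ±6√2/√5 = ±6√10/5.

6√10/5 and -6√10/5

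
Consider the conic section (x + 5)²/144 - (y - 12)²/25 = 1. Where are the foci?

(-18, 12) and (8, 12)

Center (-5, 12). The positive term is the x-term, so the transverse axis is horizontal; a² = 144, b² = 25.
c² = a² + b² = 144 + 25 = 169, so c = 13.
Foci lie on the horizontal axis through the center: (h ± c, k).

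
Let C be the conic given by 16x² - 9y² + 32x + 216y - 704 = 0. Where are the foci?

16(x² + 2x) -9(y² - 24y) = 704
Complete the square: 16(x + 1)² -9(y - 12)² = 704 + 16 - 1296 = -576
Dividing both sides by -576: (y - 12)²/64 - (x + 1)²/36 = 1
Hyperbola, center (-1, 12), transverse axis vertical; a² = 64, b² = 36.
c² = a² + b² = 64 + 36 = 100, so c = 10.
Foci lie on the vertical axis through the center: (h, k ± c).

(-1, 2) and (-1, 22)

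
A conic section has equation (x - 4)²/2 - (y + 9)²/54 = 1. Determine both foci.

(4 - 2√14, -9) and (4 + 2√14, -9)

Center (4, -9). The positive term is the x-term, so the transverse axis is horizontal; a² = 2, b² = 54.
c² = a² + b² = 2 + 54 = 56, so c = 2√14.
Foci lie on the horizontal axis through the center: (h ± c, k).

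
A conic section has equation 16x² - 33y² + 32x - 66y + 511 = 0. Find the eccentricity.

Group the x- and y-terms: 16(x² + 2x) -33(y² + 2y) = -511
Complete the square: 16(x + 1)² -33(y + 1)² = -511 + 16 - 33 = -528
Divide through by -528 to get (y + 1)²/16 - (x + 1)²/33 = 1.
Hyperbola, center (-1, -1), transverse axis vertical; a² = 16, b² = 33.
c² = a² + b² = 49, so c = 7.
e = c/a = 7/4.

e = 7/4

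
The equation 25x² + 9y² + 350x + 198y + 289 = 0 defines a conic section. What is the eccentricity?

Group the x- and y-terms: 25(x² + 14x) + 9(y² + 22y) = -289
25(x + 7)² + 9(y + 11)² = -289 + 1225 + 1089 = 2025
Divide by 2025: (x + 7)²/81 + (y + 11)²/225 = 1
Ellipse, center (-7, -11), major axis vertical; a² = 225, b² = 81.
c² = a² - b² = 144, so c = 12.
e = c/a = 12/15 = 4/5.

e = 4/5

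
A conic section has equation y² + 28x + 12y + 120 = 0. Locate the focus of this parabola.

Only y is squared. Complete the square in y: (y + 6)² = -28(x + 3).
Vertex (-3, -6); 4p = -28 so p = -7. Opens left.
Focus is p units from the vertex along the axis: (h + p, k).

(-10, -6)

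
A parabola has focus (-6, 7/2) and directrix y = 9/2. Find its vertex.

(-6, 4)

The vertex is the midpoint between the focus and the directrix along the axis of symmetry.
Axis is vertical (directrix is horizontal). Vertex y-coordinate = (7/2 + 9/2)/2 = 4; x-coordinate = -6.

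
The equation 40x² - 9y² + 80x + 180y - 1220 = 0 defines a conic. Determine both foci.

Group the x- and y-terms: 40(x² + 2x) -9(y² - 20y) = 1220
Completing the square gives 40(x + 1)² -9(y - 10)² = 1220 + 40 - 900 = 360.
Divide by 360: (x + 1)²/9 - (y - 10)²/40 = 1
Hyperbola, center (-1, 10), transverse axis horizontal; a² = 9, b² = 40.
c² = a² + b² = 9 + 40 = 49, so c = 7.
Foci lie on the horizontal axis through the center: (h ± c, k).

(-8, 10) and (6, 10)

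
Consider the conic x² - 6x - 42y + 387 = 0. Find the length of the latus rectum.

Only x is squared. Complete the square in x: (x - 3)² = 42(y - 9).
Vertex (3, 9); 4p = 42 so p = 21/2. Opens up.
Latus rectum length = |4p| = 42.

42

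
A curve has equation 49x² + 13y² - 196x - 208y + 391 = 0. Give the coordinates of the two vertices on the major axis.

Rearranging, 49(x² - 4x) + 13(y² - 16y) = -391.
49(x - 2)² + 13(y - 8)² = -391 + 196 + 832 = 637
Dividing both sides by 637: (x - 2)²/13 + (y - 8)²/49 = 1
Ellipse, center (2, 8), major axis vertical; a² = 49, b² = 13.
a = 7. Vertices at (h, k ± a).

(2, 1) and (2, 15)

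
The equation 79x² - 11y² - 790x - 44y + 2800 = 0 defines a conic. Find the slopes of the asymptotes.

Rearranging, 79(x² - 10x) -11(y² + 4y) = -2800.
Completing the square gives 79(x - 5)² -11(y + 2)² = -2800 + 1975 - 44 = -869.
Divide by -869: (y + 2)²/79 - (x - 5)²/11 = 1
Hyperbola, center (5, -2), transverse axis vertical; a² = 79, b² = 11.
For a vertical hyperbola the asymptotes have slope ±a/b.
Here that is ±√79/√11 = ±√869/11.

√869/11 and -√869/11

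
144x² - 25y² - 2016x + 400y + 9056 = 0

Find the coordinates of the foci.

(7, -5) and (7, 21)

Rearranging, 144(x² - 14x) -25(y² - 16y) = -9056.
Completing the square gives 144(x - 7)² -25(y - 8)² = -9056 + 7056 - 1600 = -3600.
Divide by -3600: (y - 8)²/144 - (x - 7)²/25 = 1
Hyperbola, center (7, 8), transverse axis vertical; a² = 144, b² = 25.
c² = a² + b² = 144 + 25 = 169, so c = 13.
Foci lie on the vertical axis through the center: (h, k ± c).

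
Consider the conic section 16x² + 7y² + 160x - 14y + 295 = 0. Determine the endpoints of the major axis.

Collect terms: 16(x² + 10x) + 7(y² - 2y) = -295
Complete the square in x and y: 16(x + 5)² + 7(y - 1)² = -295 + 400 + 7 = 112
Divide by 112: (x + 5)²/7 + (y - 1)²/16 = 1
Ellipse, center (-5, 1), major axis vertical; a² = 16, b² = 7.
a = 4. Vertices at (h, k ± a).

(-5, -3) and (-5, 5)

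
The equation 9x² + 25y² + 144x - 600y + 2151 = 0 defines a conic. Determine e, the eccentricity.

e = 4/5

Group: 9(x² + 16x) + 25(y² - 24y) = -2151
Complete the square: 9(x + 8)² + 25(y - 12)² = -2151 + 576 + 3600 = 2025
Divide by 2025: (x + 8)²/225 + (y - 12)²/81 = 1
Ellipse, center (-8, 12), major axis horizontal; a² = 225, b² = 81.
c² = a² - b² = 144, so c = 12.
e = c/a = 12/15 = 4/5.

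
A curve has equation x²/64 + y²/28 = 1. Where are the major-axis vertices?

Center (0, 0). The larger denominator 64 sits under the x-term, so the major axis is horizontal; a² = 64, b² = 28.
a = 8. Vertices at (h ± a, k).

(-8, 0) and (8, 0)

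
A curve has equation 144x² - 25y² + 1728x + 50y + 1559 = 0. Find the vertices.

144(x² + 12x) -25(y² - 2y) = -1559
Complete the square in x and y: 144(x + 6)² -25(y - 1)² = -1559 + 5184 - 25 = 3600
Divide by 3600: (x + 6)²/25 - (y - 1)²/144 = 1
Hyperbola, center (-6, 1), transverse axis horizontal; a² = 25, b² = 144.
a = 5. Vertices at (h ± a, k).

(-11, 1) and (-1, 1)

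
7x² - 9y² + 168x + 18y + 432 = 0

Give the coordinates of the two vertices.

(-21, 1) and (-3, 1)

7(x² + 24x) -9(y² - 2y) = -432
Complete the square in x and y: 7(x + 12)² -9(y - 1)² = -432 + 1008 - 9 = 567
Divide through by 567 to get (x + 12)²/81 - (y - 1)²/63 = 1.
Hyperbola, center (-12, 1), transverse axis horizontal; a² = 81, b² = 63.
a = 9. Vertices at (h ± a, k).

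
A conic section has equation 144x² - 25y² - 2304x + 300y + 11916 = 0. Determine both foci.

(8, -7) and (8, 19)

Collect terms: 144(x² - 16x) -25(y² - 12y) = -11916
Complete the square: 144(x - 8)² -25(y - 6)² = -11916 + 9216 - 900 = -3600
Divide by -3600: (y - 6)²/144 - (x - 8)²/25 = 1
Hyperbola, center (8, 6), transverse axis vertical; a² = 144, b² = 25.
c² = a² + b² = 144 + 25 = 169, so c = 13.
Foci lie on the vertical axis through the center: (h, k ± c).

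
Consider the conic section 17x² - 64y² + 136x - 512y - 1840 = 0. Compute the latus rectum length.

17/4

Group: 17(x² + 8x) -64(y² + 8y) = 1840
17(x + 4)² -64(y + 4)² = 1840 + 272 - 1024 = 1088
Divide through by 1088 to get (x + 4)²/64 - (y + 4)²/17 = 1.
Hyperbola, center (-4, -4), transverse axis horizontal; a² = 64, b² = 17.
Latus rectum length = 2b²/a = 2·17/8 = 17/4.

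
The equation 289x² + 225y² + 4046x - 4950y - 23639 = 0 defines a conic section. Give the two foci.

(-7, 3) and (-7, 19)

Group the x- and y-terms: 289(x² + 14x) + 225(y² - 22y) = 23639
Complete the square in x and y: 289(x + 7)² + 225(y - 11)² = 23639 + 14161 + 27225 = 65025
Divide through by 65025 to get (x + 7)²/225 + (y - 11)²/289 = 1.
Ellipse, center (-7, 11), major axis vertical; a² = 289, b² = 225.
c² = a² - b² = 289 - 225 = 64, so c = 8.
Foci lie on the vertical axis through the center: (h, k ± c).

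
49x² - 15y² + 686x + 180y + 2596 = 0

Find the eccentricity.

e = 8/7

Group: 49(x² + 14x) -15(y² - 12y) = -2596
49(x + 7)² -15(y - 6)² = -2596 + 2401 - 540 = -735
Divide by -735: (y - 6)²/49 - (x + 7)²/15 = 1
Hyperbola, center (-7, 6), transverse axis vertical; a² = 49, b² = 15.
c² = a² + b² = 64, so c = 8.
e = c/a = 8/7.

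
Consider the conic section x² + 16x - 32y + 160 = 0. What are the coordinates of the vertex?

(-8, 3)

Only x is squared. Complete the square in x: (x + 8)² = 32(y - 3).
Vertex (-8, 3); 4p = 32 so p = 8. Opens up.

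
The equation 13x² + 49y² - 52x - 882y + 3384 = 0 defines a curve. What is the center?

(2, 9)

Group the x- and y-terms: 13(x² - 4x) + 49(y² - 18y) = -3384
Complete the square: 13(x - 2)² + 49(y - 9)² = -3384 + 52 + 3969 = 637
Divide through by 637 to get (x - 2)²/49 + (y - 9)²/13 = 1.
Ellipse with center (2, 9).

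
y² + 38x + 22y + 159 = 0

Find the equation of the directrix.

x = 17/2

Only y is squared. Complete the square in y: (y + 11)² = -38(x + 1).
Vertex (-1, -11); 4p = -38 so p = -19/2. Opens left.
Directrix is the vertical line x = h − p = -1 − (-19/2) = 17/2.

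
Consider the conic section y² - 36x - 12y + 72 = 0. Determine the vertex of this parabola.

(1, 6)

Only y is squared. Complete the square in y: (y - 6)² = 36(x - 1).
Vertex (1, 6); 4p = 36 so p = 9. Opens right.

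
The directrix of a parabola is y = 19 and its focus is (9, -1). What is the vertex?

The vertex is the midpoint between the focus and the directrix along the axis of symmetry.
Axis is vertical (directrix is horizontal). Vertex y-coordinate = (-1 + 19)/2 = 9; x-coordinate = 9.

(9, 9)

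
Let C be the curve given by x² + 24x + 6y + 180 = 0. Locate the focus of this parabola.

Only x is squared. Complete the square in x: (x + 12)² = -6(y + 6).
Vertex (-12, -6); 4p = -6 so p = -3/2. Opens down.
Focus is p units from the vertex along the axis: (h, k + p).

(-12, -15/2)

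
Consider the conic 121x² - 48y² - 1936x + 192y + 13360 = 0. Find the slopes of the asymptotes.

Group: 121(x² - 16x) -48(y² - 4y) = -13360
Complete the square: 121(x - 8)² -48(y - 2)² = -13360 + 7744 - 192 = -5808
Divide by -5808: (y - 2)²/121 - (x - 8)²/48 = 1
Hyperbola, center (8, 2), transverse axis vertical; a² = 121, b² = 48.
For a vertical hyperbola the asymptotes have slope ±a/b.
Here that is ±11/4√3 = ±11√3/12.

11√3/12 and -11√3/12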